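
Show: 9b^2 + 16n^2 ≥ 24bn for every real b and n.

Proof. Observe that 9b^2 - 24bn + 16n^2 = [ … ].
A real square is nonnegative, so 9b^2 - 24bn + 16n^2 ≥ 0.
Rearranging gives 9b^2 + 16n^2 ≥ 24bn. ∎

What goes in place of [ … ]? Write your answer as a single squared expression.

(3b - 4n)^2

9b^2 - 24bn + 16n^2 is a perfect-square trinomial: the outer terms are (3b)^2 and (4n)^2, and the cross term is -2·3b·4n.
So 9b^2 - 24bn + 16n^2 = (3b - 4n)^2 ≥ 0.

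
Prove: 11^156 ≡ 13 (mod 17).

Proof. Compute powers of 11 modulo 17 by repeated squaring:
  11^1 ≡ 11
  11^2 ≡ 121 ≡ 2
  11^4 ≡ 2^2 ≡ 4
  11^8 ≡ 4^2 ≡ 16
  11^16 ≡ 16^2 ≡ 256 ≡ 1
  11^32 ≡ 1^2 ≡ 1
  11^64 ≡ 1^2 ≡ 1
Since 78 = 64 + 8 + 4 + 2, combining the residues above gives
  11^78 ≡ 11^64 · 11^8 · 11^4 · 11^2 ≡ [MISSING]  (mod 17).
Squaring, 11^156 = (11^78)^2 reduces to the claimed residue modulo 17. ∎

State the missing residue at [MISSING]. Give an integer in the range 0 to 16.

11^64 · 11^8 · 11^4 · 11^2 ≡ 1 · 16 · 4 · 2 = 128.
128 mod 17 = 9, so 11^78 ≡ 9 (mod 17).

9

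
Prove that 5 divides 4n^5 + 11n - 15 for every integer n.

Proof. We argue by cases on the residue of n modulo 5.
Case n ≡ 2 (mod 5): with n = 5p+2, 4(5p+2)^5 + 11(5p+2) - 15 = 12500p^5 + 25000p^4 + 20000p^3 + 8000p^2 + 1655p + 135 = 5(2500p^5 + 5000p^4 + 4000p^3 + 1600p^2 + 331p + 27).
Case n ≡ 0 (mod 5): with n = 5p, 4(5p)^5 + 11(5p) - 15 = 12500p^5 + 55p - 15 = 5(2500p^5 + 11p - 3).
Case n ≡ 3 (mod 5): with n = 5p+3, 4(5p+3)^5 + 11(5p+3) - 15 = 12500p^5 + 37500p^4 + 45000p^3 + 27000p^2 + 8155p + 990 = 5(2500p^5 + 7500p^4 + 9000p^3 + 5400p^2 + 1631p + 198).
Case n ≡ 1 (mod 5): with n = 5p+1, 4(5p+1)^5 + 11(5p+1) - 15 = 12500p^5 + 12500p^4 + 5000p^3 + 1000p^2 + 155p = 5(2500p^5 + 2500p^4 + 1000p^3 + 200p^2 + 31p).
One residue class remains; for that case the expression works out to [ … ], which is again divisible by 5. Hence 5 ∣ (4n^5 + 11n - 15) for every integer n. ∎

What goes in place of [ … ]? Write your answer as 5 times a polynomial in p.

The residues treated are {2, 0, 3, 1}, so the missing case is n ≡ 4 (mod 5); write n = 5p+4.
Then 4(5p+4)^5 + 11(5p+4) - 15 = 12500p^5 + 50000p^4 + 80000p^3 + 64000p^2 + 25655p + 4125 = 5(2500p^5 + 10000p^4 + 16000p^3 + 12800p^2 + 5131p + 825).

5(2500p^5 + 10000p^4 + 16000p^3 + 12800p^2 + 5131p + 825)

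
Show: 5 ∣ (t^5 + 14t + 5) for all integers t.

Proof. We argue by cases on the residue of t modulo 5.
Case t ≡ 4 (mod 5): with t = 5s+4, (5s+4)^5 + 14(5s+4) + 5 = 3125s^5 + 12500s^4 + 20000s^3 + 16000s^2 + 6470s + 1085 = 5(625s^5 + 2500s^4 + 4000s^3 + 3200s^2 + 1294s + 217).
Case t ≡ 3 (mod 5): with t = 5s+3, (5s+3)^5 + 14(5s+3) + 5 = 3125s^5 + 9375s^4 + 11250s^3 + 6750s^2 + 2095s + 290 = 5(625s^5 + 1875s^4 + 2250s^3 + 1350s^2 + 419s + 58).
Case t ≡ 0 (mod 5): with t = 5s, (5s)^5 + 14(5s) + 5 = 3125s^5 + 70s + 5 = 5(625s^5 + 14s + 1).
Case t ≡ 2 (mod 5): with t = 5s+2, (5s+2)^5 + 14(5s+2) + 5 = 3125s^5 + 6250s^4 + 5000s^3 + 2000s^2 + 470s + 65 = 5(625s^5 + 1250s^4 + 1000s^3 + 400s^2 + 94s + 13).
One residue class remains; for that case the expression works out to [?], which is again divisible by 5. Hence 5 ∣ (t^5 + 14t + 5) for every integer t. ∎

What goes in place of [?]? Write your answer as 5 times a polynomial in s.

5(625s^5 + 625s^4 + 250s^3 + 50s^2 + 19s + 4)

Only t ≡ 1 (mod 5) is unaccounted for. Put t = 5s+1:
(5s+1)^5 + 14(5s+1) + 5 expands to 3125s^5 + 3125s^4 + 1250s^3 + 250s^2 + 95s + 20,
and factoring out 5 leaves 5(625s^5 + 625s^4 + 250s^3 + 50s^2 + 19s + 4).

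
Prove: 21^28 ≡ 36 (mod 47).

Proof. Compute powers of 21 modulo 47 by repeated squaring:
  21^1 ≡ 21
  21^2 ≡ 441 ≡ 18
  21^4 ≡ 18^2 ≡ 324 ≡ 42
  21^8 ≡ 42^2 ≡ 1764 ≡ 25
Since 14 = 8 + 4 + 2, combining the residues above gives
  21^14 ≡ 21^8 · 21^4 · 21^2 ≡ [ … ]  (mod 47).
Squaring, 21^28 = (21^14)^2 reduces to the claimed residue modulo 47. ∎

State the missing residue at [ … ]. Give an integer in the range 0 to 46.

21^8 · 21^4 · 21^2 ≡ 25 · 42 · 18 = 18900.
18900 mod 47 = 6, so 21^14 ≡ 6 (mod 47).

6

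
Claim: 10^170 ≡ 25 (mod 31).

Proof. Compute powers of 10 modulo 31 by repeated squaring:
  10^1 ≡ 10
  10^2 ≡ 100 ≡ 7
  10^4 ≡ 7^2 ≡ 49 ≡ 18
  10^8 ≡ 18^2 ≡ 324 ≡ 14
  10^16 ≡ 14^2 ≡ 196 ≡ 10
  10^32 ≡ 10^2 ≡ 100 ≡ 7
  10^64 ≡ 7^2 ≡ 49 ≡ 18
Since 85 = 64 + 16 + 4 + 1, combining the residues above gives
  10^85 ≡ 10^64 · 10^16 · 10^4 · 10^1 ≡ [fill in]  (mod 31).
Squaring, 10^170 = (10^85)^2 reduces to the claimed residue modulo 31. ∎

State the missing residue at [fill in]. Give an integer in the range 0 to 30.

10^64 · 10^16 · 10^4 · 10^1 ≡ 18 · 10 · 18 · 10 = 32400.
32400 mod 31 = 5, so 10^85 ≡ 5 (mod 31).

5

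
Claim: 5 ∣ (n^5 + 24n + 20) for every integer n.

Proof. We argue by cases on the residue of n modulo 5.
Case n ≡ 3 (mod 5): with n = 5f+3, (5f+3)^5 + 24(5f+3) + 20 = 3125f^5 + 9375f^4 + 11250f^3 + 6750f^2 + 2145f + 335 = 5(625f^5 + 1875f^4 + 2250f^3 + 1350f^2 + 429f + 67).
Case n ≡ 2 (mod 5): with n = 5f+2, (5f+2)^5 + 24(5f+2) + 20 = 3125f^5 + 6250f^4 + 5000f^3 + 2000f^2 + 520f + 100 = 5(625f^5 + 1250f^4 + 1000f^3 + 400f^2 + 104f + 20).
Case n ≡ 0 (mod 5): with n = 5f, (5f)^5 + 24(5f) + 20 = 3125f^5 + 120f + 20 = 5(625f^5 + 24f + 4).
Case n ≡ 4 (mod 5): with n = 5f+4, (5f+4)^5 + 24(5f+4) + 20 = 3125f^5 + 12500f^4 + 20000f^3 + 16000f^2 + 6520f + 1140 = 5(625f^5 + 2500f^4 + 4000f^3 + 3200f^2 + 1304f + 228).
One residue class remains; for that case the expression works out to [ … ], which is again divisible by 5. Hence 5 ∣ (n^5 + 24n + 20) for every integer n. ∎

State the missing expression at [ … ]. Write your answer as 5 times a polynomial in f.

5(625f^5 + 625f^4 + 250f^3 + 50f^2 + 29f + 9)

The residues treated are {3, 2, 0, 4}, so the missing case is n ≡ 1 (mod 5); write n = 5f+1.
Then (5f+1)^5 + 24(5f+1) + 20 = 3125f^5 + 3125f^4 + 1250f^3 + 250f^2 + 145f + 45 = 5(625f^5 + 625f^4 + 250f^3 + 50f^2 + 29f + 9).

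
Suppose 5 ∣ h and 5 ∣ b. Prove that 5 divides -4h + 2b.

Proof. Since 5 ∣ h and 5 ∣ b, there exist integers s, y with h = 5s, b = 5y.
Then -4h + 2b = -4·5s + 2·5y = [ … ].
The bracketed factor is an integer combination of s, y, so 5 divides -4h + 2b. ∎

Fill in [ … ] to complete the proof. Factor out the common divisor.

Pull the common 5 out of every term: -4·5s + 2·5y = 5(-4s + 2y).
-4s + 2y is an integer, which exhibits the divisibility.

5(-4s + 2y)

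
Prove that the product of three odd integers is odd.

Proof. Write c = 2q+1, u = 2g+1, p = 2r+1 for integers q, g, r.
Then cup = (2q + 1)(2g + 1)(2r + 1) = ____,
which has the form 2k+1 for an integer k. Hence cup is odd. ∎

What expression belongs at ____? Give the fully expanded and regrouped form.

2(4gqr + 2gq + 2gr + g + 2qr + q + r) + 1

Expanding: (2q + 1)(2g + 1)(2r + 1) = 8gqr + 4gq + 4gr + 2g + 4qr + 2q + 2r + 1.
Every term except the constant is even, so this is 2(4gqr + 2gq + 2gr + g + 2qr + q + r) + 1,
and 4gqr + 2gq + 2gr + g + 2qr + q + r ∈ ℤ gives the required form.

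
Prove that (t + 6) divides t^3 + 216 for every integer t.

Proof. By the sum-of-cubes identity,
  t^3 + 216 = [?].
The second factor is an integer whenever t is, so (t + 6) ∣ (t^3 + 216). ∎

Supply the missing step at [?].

a^3 + b^3 = (a + b)(a^2 - ab + b^2). With a = t, b = 6:
t^3 + 216 = (t + 6)(t^2 - 6t + 36).

(t + 6)(t^2 - 6t + 36)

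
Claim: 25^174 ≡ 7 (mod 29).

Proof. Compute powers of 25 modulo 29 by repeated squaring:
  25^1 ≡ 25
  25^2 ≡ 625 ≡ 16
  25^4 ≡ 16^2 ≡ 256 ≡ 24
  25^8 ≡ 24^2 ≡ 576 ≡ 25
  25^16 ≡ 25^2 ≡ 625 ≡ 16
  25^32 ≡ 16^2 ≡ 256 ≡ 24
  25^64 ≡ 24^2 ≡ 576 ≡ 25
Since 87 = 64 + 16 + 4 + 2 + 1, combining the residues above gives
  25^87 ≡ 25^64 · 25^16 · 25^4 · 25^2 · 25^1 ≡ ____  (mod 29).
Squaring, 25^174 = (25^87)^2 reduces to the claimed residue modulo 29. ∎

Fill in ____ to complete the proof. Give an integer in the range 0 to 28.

23

25^64 · 25^16 · 25^4 · 25^2 · 25^1 ≡ 25 · 16 · 24 · 16 · 25 = 3840000.
3840000 mod 29 = 23, so 25^87 ≡ 23 (mod 29).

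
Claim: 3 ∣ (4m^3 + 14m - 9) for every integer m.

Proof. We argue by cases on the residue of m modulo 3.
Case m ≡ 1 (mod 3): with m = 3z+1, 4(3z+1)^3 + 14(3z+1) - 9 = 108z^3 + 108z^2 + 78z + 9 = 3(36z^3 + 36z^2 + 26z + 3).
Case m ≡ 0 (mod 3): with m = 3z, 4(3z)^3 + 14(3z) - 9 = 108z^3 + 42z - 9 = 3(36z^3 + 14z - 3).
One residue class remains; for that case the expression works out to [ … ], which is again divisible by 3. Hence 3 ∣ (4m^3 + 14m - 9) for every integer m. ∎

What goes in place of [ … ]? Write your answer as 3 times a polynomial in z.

3(36z^3 + 72z^2 + 62z + 17)

The residues treated are {1, 0}, so the missing case is m ≡ 2 (mod 3); write m = 3z+2.
Then 4(3z+2)^3 + 14(3z+2) - 9 = 108z^3 + 216z^2 + 186z + 51 = 3(36z^3 + 72z^2 + 62z + 17).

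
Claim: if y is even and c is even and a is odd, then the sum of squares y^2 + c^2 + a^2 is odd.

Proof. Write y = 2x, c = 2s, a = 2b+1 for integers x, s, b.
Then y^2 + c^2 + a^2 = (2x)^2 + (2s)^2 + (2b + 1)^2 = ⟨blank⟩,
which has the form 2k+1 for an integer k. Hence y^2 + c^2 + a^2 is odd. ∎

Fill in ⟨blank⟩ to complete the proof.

2(2b^2 + 2b + 2s^2 + 2x^2) + 1

Expanding: (2x)^2 + (2s)^2 + (2b + 1)^2 = 4b^2 + 4b + 4s^2 + 4x^2 + 1.
Every term except the constant is even, so this is 2(2b^2 + 2b + 2s^2 + 2x^2) + 1,
and 2b^2 + 2b + 2s^2 + 2x^2 ∈ ℤ gives the required form.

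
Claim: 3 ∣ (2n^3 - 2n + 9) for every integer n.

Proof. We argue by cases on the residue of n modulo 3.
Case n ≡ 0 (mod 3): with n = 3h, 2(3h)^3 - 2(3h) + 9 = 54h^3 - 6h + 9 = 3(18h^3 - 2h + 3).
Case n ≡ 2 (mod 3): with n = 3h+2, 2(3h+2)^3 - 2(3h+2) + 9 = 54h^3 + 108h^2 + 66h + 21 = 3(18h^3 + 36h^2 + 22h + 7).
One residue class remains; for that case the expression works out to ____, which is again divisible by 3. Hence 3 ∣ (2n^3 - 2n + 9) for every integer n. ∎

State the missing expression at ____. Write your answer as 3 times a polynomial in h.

3(18h^3 + 18h^2 + 4h + 3)

Only n ≡ 1 (mod 3) is unaccounted for. Put n = 3h+1:
2(3h+1)^3 - 2(3h+1) + 9 expands to 54h^3 + 54h^2 + 12h + 9,
and factoring out 3 leaves 3(18h^3 + 18h^2 + 4h + 3).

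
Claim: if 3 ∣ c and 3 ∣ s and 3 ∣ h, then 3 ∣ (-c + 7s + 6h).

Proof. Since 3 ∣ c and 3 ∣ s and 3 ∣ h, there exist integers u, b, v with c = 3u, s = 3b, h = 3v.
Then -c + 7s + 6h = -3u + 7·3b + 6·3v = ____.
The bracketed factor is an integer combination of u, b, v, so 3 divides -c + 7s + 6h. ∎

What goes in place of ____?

3(7b - u + 6v)

Pull the common 3 out of every term: -3u + 7·3b + 6·3v = 3(7b - u + 6v).
7b - u + 6v is an integer, which exhibits the divisibility.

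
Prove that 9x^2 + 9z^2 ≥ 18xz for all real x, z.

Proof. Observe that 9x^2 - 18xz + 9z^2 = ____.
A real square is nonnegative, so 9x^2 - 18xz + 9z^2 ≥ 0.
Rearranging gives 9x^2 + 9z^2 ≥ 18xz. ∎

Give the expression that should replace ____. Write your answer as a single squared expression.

9x^2 - 18xz + 9z^2 is a perfect-square trinomial: the outer terms are (3x)^2 and (3z)^2, and the cross term is -2·3x·3z.
So 9x^2 - 18xz + 9z^2 = (3x - 3z)^2 ≥ 0.

(3x - 3z)^2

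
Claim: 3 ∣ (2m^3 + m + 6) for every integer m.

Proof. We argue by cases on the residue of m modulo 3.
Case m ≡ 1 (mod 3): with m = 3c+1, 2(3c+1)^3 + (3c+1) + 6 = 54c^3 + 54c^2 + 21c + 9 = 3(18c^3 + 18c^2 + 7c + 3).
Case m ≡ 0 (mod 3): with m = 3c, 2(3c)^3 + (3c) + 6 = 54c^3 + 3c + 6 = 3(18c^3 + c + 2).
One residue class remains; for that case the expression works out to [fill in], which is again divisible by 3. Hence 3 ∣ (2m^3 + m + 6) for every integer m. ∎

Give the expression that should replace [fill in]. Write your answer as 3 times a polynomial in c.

The residues treated are {1, 0}, so the missing case is m ≡ 2 (mod 3); write m = 3c+2.
Then 2(3c+2)^3 + (3c+2) + 6 = 54c^3 + 108c^2 + 75c + 24 = 3(18c^3 + 36c^2 + 25c + 8).

3(18c^3 + 36c^2 + 25c + 8)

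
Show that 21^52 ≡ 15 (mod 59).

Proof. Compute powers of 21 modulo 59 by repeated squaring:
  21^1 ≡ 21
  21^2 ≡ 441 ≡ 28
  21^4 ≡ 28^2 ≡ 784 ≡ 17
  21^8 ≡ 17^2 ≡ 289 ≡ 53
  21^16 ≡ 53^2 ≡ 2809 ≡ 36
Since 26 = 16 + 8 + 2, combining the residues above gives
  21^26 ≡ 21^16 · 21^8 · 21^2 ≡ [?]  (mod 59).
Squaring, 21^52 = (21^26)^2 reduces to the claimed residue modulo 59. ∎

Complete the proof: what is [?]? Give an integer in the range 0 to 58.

29

21^16 · 21^8 · 21^2 ≡ 36 · 53 · 28 = 53424.
53424 mod 59 = 29, so 21^26 ≡ 29 (mod 59).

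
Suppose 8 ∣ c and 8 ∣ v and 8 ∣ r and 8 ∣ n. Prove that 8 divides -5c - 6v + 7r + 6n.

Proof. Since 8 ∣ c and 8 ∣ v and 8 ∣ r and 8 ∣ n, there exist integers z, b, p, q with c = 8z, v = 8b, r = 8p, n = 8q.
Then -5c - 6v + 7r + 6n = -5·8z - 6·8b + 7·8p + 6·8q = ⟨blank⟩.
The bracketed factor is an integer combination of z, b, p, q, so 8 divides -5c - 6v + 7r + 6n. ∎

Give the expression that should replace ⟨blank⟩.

8(-6b + 7p + 6q - 5z)

Pull the common 8 out of every term: -5·8z - 6·8b + 7·8p + 6·8q = 8(-6b + 7p + 6q - 5z).
-6b + 7p + 6q - 5z is an integer, which exhibits the divisibility.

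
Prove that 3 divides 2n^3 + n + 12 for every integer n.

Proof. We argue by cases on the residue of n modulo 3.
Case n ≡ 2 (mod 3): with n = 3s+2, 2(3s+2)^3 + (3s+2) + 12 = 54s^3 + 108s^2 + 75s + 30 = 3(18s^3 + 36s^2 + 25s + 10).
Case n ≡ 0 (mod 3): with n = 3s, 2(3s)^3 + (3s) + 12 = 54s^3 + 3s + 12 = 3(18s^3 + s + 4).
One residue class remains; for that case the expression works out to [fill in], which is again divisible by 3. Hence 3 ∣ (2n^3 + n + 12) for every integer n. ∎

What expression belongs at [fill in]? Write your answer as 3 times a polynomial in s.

3(18s^3 + 18s^2 + 7s + 5)

Only n ≡ 1 (mod 3) is unaccounted for. Put n = 3s+1:
2(3s+1)^3 + (3s+1) + 12 expands to 54s^3 + 54s^2 + 21s + 15,
and factoring out 3 leaves 3(18s^3 + 18s^2 + 7s + 5).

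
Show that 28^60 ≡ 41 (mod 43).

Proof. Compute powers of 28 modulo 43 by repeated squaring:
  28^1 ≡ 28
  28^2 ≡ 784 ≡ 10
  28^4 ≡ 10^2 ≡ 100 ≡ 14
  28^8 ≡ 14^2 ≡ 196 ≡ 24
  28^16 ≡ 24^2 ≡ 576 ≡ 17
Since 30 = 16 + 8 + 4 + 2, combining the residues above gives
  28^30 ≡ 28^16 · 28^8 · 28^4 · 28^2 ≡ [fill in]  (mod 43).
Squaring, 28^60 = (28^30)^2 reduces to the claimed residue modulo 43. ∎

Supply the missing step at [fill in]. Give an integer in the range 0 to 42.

Multiply the listed residues: 17 · 24 · 14 · 10 = 408 → 5712 → 57120.
Reducing modulo 43: 57120 = 1328·43 + 16, so 28^30 ≡ 16.

16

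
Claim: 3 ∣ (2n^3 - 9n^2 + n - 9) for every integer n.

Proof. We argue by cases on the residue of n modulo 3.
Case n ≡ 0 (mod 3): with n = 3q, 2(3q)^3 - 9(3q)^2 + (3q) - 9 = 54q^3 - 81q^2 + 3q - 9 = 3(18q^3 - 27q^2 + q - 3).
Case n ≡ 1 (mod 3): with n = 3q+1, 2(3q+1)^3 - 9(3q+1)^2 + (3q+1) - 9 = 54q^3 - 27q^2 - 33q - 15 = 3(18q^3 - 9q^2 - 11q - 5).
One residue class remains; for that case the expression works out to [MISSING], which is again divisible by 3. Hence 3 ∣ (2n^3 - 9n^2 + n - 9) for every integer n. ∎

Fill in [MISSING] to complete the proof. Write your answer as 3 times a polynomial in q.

Only n ≡ 2 (mod 3) is unaccounted for. Put n = 3q+2:
2(3q+2)^3 - 9(3q+2)^2 + (3q+2) - 9 expands to 54q^3 + 27q^2 - 33q - 27,
and factoring out 3 leaves 3(18q^3 + 9q^2 - 11q - 9).

3(18q^3 + 9q^2 - 11q - 9)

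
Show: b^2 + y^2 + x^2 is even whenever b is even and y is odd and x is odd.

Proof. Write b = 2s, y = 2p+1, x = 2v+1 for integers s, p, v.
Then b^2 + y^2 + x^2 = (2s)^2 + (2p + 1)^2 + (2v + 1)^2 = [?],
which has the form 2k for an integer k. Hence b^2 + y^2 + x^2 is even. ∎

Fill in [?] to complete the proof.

2(2p^2 + 2p + 2s^2 + 2v^2 + 2v + 1)

Expanding: (2s)^2 + (2p + 1)^2 + (2v + 1)^2 = 4p^2 + 4p + 4s^2 + 4v^2 + 4v + 2.
Every term is even; pulling out the factor of 2 gives 2(2p^2 + 2p + 2s^2 + 2v^2 + 2v + 1).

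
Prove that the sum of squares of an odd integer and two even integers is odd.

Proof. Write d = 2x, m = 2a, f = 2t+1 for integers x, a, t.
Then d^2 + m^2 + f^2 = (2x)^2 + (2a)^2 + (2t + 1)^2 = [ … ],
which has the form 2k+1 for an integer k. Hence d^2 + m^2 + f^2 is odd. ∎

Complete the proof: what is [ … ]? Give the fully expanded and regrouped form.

Expanding: (2x)^2 + (2a)^2 + (2t + 1)^2 = 4a^2 + 4t^2 + 4t + 4x^2 + 1.
Every term except the constant is even, so this is 2(2a^2 + 2t^2 + 2t + 2x^2) + 1,
and 2a^2 + 2t^2 + 2t + 2x^2 ∈ ℤ gives the required form.

2(2a^2 + 2t^2 + 2t + 2x^2) + 1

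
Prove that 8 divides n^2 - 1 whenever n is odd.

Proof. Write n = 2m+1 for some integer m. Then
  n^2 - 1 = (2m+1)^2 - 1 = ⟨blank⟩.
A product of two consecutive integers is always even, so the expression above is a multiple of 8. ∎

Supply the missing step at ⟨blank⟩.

(2m+1)^2 - 1 = 4m^2 + 4m + 1 - 1 = 4m^2 + 4m = 4m(m+1).
Since m and m+1 are consecutive, m(m+1) is even, and 4·(even) is a multiple of 8.

4m(m + 1)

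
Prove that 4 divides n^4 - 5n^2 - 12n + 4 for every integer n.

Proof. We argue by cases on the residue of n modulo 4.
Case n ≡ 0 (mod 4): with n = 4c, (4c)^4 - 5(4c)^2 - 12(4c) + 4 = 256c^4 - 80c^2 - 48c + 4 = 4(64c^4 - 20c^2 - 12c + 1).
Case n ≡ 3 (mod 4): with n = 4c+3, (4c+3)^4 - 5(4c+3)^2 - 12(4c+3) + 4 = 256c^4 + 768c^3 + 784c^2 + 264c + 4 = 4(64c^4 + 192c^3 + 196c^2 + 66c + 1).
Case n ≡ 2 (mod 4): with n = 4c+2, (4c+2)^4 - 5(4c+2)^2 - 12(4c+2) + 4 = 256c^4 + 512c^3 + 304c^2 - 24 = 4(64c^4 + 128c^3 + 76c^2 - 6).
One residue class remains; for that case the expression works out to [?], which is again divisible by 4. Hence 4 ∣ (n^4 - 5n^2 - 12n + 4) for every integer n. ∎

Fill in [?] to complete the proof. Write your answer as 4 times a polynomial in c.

Only n ≡ 1 (mod 4) is unaccounted for. Put n = 4c+1:
(4c+1)^4 - 5(4c+1)^2 - 12(4c+1) + 4 expands to 256c^4 + 256c^3 + 16c^2 - 72c - 12,
and factoring out 4 leaves 4(64c^4 + 64c^3 + 4c^2 - 18c - 3).

4(64c^4 + 64c^3 + 4c^2 - 18c - 3)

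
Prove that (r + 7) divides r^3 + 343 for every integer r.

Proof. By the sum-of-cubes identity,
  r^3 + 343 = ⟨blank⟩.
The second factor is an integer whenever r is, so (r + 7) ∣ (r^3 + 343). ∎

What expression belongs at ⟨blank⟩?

(r + 7)(r^2 - 7r + 49)

a^3 + b^3 = (a + b)(a^2 - ab + b^2). With a = r, b = 7:
r^3 + 343 = (r + 7)(r^2 - 7r + 49).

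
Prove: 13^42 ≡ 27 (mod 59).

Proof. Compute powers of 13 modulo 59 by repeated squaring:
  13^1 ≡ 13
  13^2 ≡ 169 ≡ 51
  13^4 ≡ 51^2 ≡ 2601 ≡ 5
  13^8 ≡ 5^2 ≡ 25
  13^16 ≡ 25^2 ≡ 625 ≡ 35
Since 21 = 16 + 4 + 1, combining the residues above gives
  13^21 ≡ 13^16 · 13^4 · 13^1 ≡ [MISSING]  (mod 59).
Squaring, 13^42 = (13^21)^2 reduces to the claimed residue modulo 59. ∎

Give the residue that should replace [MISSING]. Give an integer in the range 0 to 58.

33

Multiply the listed residues: 35 · 5 · 13 = 175 → 2275.
Reducing modulo 59: 2275 = 38·59 + 33, so 13^21 ≡ 33.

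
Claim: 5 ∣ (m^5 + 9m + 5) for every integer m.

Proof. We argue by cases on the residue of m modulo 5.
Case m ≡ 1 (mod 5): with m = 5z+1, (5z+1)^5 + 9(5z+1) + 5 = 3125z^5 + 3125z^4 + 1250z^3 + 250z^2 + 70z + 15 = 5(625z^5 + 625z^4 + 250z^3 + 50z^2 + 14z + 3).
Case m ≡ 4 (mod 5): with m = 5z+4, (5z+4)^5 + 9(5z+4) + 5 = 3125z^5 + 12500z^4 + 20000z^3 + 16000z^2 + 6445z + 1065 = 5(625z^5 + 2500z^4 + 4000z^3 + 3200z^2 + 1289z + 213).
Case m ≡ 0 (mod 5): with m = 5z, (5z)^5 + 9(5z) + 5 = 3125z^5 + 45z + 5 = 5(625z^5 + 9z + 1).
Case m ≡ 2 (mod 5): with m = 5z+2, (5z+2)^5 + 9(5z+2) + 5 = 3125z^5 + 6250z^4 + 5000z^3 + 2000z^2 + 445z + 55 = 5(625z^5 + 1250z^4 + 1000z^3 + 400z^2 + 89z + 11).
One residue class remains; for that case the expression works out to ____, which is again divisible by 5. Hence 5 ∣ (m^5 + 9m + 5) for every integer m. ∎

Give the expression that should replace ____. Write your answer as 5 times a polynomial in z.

The residues treated are {1, 4, 0, 2}, so the missing case is m ≡ 3 (mod 5); write m = 5z+3.
Then (5z+3)^5 + 9(5z+3) + 5 = 3125z^5 + 9375z^4 + 11250z^3 + 6750z^2 + 2070z + 275 = 5(625z^5 + 1875z^4 + 2250z^3 + 1350z^2 + 414z + 55).

5(625z^5 + 1875z^4 + 2250z^3 + 1350z^2 + 414z + 55)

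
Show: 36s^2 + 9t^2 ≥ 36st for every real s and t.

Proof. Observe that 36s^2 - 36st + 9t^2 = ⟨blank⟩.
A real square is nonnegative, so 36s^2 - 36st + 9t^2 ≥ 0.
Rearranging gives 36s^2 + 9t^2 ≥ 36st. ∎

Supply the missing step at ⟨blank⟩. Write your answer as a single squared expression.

(6s - 3t)^2

36s^2 - 36st + 9t^2 is a perfect-square trinomial: the outer terms are (6s)^2 and (3t)^2, and the cross term is -2·6s·3t.
So 36s^2 - 36st + 9t^2 = (6s - 3t)^2 ≥ 0.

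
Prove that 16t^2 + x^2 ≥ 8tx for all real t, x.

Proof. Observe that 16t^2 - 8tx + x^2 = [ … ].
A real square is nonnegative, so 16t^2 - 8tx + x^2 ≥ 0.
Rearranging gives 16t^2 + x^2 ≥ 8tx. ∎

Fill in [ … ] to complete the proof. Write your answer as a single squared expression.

(4t - x)^2

The leading and trailing coefficients are 4^2 and 1^2, and 8 = 2·4·1, so the trinomial is (4t - x)^2.
Hence 16t^2 - 8tx + x^2 ≥ 0.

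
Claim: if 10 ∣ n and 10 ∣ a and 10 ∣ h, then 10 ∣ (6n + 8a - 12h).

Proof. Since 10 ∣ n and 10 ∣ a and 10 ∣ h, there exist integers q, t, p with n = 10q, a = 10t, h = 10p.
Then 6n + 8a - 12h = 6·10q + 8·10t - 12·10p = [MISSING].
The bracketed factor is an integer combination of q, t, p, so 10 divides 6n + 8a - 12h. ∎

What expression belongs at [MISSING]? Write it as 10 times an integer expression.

Each term has a factor of 10: 6·10q + 8·10t - 12·10p = 10·(-12p + 6q + 8t).
Since -12p + 6q + 8t is an integer, 10 ∣ (6n + 8a - 12h).

10(-12p + 6q + 8t)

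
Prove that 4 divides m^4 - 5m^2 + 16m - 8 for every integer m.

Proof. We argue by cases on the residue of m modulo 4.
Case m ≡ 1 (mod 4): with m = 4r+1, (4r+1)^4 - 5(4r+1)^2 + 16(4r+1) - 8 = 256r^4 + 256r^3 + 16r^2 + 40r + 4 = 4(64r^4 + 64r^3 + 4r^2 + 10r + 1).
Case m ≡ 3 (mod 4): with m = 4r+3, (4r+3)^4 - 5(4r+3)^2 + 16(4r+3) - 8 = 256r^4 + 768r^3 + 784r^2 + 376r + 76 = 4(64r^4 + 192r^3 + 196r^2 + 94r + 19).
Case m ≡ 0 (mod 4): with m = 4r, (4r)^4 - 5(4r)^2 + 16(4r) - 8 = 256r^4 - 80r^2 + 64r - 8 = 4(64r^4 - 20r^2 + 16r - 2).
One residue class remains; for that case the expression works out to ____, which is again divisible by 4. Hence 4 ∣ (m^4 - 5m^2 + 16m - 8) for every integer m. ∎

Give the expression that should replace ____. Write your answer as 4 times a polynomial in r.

4(64r^4 + 128r^3 + 76r^2 + 28r + 5)

The residues treated are {1, 3, 0}, so the missing case is m ≡ 2 (mod 4); write m = 4r+2.
Then (4r+2)^4 - 5(4r+2)^2 + 16(4r+2) - 8 = 256r^4 + 512r^3 + 304r^2 + 112r + 20 = 4(64r^4 + 128r^3 + 76r^2 + 28r + 5).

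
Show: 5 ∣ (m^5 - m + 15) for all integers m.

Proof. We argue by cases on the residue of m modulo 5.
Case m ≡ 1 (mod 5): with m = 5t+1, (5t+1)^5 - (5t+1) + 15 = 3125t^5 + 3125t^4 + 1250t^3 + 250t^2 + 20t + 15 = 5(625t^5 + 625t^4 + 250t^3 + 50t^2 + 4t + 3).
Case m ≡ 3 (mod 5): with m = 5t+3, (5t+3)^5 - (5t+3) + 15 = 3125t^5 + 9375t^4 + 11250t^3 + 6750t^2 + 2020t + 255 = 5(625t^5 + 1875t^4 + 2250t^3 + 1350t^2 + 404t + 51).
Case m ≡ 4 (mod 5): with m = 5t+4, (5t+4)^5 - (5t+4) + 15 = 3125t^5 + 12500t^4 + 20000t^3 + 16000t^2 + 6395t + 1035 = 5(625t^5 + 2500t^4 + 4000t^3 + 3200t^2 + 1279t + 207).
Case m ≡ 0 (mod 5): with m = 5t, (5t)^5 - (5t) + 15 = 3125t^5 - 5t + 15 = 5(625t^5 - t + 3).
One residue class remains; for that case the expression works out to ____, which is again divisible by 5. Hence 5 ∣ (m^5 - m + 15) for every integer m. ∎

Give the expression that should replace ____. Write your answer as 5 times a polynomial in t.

5(625t^5 + 1250t^4 + 1000t^3 + 400t^2 + 79t + 9)

Only m ≡ 2 (mod 5) is unaccounted for. Put m = 5t+2:
(5t+2)^5 - (5t+2) + 15 expands to 3125t^5 + 6250t^4 + 5000t^3 + 2000t^2 + 395t + 45,
and factoring out 5 leaves 5(625t^5 + 1250t^4 + 1000t^3 + 400t^2 + 79t + 9).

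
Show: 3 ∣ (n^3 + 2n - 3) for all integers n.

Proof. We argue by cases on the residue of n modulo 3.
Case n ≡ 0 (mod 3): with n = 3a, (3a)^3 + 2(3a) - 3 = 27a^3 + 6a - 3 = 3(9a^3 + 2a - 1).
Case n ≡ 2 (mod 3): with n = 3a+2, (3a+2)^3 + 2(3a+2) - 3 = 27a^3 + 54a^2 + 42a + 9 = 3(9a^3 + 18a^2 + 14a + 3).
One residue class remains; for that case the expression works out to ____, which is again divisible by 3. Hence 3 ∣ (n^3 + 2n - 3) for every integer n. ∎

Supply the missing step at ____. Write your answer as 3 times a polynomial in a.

The residues treated are {0, 2}, so the missing case is n ≡ 1 (mod 3); write n = 3a+1.
Then (3a+1)^3 + 2(3a+1) - 3 = 27a^3 + 27a^2 + 15a = 3(9a^3 + 9a^2 + 5a).

3(9a^3 + 9a^2 + 5a)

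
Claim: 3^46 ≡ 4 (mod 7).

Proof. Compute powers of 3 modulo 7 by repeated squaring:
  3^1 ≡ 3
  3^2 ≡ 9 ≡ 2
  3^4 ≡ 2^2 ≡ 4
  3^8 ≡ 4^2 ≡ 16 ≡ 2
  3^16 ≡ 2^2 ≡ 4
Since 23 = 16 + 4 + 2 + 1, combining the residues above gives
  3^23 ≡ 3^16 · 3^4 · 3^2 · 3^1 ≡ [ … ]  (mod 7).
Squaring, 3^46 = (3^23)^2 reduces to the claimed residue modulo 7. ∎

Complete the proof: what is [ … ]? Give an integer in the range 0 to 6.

5

3^16 · 3^4 · 3^2 · 3^1 ≡ 4 · 4 · 2 · 3 = 96.
96 mod 7 = 5, so 3^23 ≡ 5 (mod 7).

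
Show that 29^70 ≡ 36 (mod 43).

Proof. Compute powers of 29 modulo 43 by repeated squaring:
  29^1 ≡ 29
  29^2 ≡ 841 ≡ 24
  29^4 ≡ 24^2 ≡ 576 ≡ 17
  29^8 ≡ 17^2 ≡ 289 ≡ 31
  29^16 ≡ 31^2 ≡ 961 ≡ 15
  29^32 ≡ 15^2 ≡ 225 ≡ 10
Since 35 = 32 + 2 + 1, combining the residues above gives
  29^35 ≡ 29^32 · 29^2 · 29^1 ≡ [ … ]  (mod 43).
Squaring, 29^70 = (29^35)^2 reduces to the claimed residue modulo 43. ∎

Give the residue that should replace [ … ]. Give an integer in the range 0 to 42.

29^32 · 29^2 · 29^1 ≡ 10 · 24 · 29 = 6960.
6960 mod 43 = 37, so 29^35 ≡ 37 (mod 43).

37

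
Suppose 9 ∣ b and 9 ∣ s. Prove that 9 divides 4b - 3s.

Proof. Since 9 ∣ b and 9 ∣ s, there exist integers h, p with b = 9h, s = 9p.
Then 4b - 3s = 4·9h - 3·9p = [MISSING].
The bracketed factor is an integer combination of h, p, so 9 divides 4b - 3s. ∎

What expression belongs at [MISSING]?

9(4h - 3p)

Pull the common 9 out of every term: 4·9h - 3·9p = 9(4h - 3p).
4h - 3p is an integer, which exhibits the divisibility.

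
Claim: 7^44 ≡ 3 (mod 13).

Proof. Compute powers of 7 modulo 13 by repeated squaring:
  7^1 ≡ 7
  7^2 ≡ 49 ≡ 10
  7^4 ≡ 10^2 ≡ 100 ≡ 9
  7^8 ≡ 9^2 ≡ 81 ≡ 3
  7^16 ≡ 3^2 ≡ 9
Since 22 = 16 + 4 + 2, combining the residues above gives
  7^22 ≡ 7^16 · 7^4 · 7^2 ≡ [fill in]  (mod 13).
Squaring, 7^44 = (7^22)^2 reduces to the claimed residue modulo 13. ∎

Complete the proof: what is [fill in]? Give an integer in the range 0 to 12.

7^16 · 7^4 · 7^2 ≡ 9 · 9 · 10 = 810.
810 mod 13 = 4, so 7^22 ≡ 4 (mod 13).

4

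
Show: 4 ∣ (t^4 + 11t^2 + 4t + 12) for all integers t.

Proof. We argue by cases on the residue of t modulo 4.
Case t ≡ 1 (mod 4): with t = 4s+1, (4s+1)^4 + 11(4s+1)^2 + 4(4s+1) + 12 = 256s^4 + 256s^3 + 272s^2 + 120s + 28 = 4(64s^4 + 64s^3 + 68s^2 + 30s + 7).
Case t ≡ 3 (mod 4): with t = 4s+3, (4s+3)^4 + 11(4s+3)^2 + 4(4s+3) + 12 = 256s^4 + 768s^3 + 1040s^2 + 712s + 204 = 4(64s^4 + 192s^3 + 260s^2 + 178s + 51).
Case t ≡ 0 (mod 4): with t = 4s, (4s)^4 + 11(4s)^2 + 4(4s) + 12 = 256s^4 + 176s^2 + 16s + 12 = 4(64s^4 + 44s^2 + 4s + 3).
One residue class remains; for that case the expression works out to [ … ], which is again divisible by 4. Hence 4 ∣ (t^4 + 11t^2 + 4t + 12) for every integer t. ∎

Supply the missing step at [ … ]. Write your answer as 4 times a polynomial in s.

The residues treated are {1, 3, 0}, so the missing case is t ≡ 2 (mod 4); write t = 4s+2.
Then (4s+2)^4 + 11(4s+2)^2 + 4(4s+2) + 12 = 256s^4 + 512s^3 + 560s^2 + 320s + 80 = 4(64s^4 + 128s^3 + 140s^2 + 80s + 20).

4(64s^4 + 128s^3 + 140s^2 + 80s + 20)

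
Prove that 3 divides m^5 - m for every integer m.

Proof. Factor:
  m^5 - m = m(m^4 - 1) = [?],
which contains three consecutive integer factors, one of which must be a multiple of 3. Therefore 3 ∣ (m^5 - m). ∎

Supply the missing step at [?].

(m - 1)m(m + 1)(m^2 + 1)

m^4 - 1 = (m^2 - 1)(m^2 + 1), and m^2 - 1 = (m-1)(m+1).
So m(m^4 - 1) = (m - 1)m(m + 1)(m^2 + 1).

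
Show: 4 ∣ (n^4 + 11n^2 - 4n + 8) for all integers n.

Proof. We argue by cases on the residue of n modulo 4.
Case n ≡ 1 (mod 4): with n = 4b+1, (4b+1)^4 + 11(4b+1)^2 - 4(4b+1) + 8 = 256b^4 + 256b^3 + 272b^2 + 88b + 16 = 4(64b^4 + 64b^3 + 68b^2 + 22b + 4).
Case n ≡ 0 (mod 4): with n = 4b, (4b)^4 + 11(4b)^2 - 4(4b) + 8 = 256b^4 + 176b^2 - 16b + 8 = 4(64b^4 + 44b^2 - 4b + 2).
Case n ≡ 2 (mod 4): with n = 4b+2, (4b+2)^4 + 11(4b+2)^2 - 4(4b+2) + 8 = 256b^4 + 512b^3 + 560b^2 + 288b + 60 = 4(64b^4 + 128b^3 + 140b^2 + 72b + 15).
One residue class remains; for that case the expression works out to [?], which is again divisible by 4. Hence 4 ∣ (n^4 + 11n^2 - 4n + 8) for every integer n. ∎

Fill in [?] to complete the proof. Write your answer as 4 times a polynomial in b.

The residues treated are {1, 0, 2}, so the missing case is n ≡ 3 (mod 4); write n = 4b+3.
Then (4b+3)^4 + 11(4b+3)^2 - 4(4b+3) + 8 = 256b^4 + 768b^3 + 1040b^2 + 680b + 176 = 4(64b^4 + 192b^3 + 260b^2 + 170b + 44).

4(64b^4 + 192b^3 + 260b^2 + 170b + 44)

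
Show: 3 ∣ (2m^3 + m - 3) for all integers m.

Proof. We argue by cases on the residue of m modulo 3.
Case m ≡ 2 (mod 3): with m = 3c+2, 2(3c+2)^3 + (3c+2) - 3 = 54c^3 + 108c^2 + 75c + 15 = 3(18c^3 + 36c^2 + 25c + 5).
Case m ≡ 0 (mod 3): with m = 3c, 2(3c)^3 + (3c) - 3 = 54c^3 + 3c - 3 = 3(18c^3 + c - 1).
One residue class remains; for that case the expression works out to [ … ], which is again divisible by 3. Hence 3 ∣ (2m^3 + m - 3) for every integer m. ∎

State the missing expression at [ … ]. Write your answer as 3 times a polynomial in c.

Only m ≡ 1 (mod 3) is unaccounted for. Put m = 3c+1:
2(3c+1)^3 + (3c+1) - 3 expands to 54c^3 + 54c^2 + 21c,
and factoring out 3 leaves 3(18c^3 + 18c^2 + 7c).

3(18c^3 + 18c^2 + 7c)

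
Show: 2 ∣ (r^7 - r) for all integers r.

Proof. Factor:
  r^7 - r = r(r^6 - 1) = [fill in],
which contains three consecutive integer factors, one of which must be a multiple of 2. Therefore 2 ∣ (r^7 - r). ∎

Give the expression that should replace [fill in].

(r - 1)r(r + 1)(r^4 + r^2 + 1)

r^6 - 1 = (r^2 - 1)(r^4 + r^2 + 1), and r^2 - 1 = (r-1)(r+1).
So r(r^6 - 1) = (r - 1)r(r + 1)(r^4 + r^2 + 1).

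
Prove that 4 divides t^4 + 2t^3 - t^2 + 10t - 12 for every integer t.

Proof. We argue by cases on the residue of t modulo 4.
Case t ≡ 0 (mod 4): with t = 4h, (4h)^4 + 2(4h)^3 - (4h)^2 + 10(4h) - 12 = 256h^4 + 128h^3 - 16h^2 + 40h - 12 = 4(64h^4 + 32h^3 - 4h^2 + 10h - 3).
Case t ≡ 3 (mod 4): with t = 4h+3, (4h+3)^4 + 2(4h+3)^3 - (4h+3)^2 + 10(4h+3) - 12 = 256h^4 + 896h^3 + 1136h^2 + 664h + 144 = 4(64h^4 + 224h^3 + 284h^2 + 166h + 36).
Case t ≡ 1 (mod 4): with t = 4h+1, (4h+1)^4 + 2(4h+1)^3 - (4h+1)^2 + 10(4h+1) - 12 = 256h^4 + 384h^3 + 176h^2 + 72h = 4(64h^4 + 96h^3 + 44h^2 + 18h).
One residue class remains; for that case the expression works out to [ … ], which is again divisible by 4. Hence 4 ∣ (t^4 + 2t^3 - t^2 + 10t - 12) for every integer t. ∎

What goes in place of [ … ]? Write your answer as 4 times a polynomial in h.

4(64h^4 + 160h^3 + 140h^2 + 62h + 9)

Only t ≡ 2 (mod 4) is unaccounted for. Put t = 4h+2:
(4h+2)^4 + 2(4h+2)^3 - (4h+2)^2 + 10(4h+2) - 12 expands to 256h^4 + 640h^3 + 560h^2 + 248h + 36,
and factoring out 4 leaves 4(64h^4 + 160h^3 + 140h^2 + 62h + 9).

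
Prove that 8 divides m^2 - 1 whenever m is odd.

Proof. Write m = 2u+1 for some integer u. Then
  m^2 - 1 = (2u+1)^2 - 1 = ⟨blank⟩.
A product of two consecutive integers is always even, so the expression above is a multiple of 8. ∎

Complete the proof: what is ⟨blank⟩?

4u(u + 1)

(2u+1)^2 - 1 = 4u^2 + 4u + 1 - 1 = 4u^2 + 4u = 4u(u+1).
Since u and u+1 are consecutive, u(u+1) is even, and 4·(even) is a multiple of 8.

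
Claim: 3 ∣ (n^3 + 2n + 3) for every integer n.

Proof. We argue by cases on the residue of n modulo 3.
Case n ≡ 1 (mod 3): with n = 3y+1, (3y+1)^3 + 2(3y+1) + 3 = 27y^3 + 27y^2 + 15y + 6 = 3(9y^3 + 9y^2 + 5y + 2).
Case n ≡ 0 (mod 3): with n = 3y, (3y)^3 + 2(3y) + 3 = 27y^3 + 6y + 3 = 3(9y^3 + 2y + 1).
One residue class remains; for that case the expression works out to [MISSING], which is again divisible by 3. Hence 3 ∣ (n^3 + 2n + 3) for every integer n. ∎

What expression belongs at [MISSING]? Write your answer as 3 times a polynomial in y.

Only n ≡ 2 (mod 3) is unaccounted for. Put n = 3y+2:
(3y+2)^3 + 2(3y+2) + 3 expands to 27y^3 + 54y^2 + 42y + 15,
and factoring out 3 leaves 3(9y^3 + 18y^2 + 14y + 5).

3(9y^3 + 18y^2 + 14y + 5)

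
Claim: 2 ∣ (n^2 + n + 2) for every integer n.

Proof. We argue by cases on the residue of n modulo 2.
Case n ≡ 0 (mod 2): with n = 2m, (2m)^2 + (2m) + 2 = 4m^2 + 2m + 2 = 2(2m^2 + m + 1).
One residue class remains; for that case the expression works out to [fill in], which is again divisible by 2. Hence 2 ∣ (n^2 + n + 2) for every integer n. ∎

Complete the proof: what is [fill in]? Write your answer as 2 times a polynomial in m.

Only n ≡ 1 (mod 2) is unaccounted for. Put n = 2m+1:
(2m+1)^2 + (2m+1) + 2 expands to 4m^2 + 6m + 4,
and factoring out 2 leaves 2(2m^2 + 3m + 2).

2(2m^2 + 3m + 2)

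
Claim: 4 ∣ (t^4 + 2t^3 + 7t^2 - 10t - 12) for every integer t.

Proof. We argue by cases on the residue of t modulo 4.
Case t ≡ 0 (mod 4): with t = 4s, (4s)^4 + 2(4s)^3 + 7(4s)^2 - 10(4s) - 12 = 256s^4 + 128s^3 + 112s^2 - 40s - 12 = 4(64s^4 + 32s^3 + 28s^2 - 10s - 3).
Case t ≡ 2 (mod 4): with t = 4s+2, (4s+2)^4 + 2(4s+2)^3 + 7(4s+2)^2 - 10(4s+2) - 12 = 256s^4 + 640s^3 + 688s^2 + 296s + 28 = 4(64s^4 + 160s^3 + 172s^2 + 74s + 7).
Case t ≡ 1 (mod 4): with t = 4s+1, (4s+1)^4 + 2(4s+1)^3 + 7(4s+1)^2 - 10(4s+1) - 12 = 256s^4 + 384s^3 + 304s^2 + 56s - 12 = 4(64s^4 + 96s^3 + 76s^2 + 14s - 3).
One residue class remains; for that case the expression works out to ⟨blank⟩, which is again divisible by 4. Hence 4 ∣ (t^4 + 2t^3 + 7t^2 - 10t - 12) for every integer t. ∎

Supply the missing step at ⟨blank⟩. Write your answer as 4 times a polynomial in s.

4(64s^4 + 224s^3 + 316s^2 + 194s + 39)

The residues treated are {0, 2, 1}, so the missing case is t ≡ 3 (mod 4); write t = 4s+3.
Then (4s+3)^4 + 2(4s+3)^3 + 7(4s+3)^2 - 10(4s+3) - 12 = 256s^4 + 896s^3 + 1264s^2 + 776s + 156 = 4(64s^4 + 224s^3 + 316s^2 + 194s + 39).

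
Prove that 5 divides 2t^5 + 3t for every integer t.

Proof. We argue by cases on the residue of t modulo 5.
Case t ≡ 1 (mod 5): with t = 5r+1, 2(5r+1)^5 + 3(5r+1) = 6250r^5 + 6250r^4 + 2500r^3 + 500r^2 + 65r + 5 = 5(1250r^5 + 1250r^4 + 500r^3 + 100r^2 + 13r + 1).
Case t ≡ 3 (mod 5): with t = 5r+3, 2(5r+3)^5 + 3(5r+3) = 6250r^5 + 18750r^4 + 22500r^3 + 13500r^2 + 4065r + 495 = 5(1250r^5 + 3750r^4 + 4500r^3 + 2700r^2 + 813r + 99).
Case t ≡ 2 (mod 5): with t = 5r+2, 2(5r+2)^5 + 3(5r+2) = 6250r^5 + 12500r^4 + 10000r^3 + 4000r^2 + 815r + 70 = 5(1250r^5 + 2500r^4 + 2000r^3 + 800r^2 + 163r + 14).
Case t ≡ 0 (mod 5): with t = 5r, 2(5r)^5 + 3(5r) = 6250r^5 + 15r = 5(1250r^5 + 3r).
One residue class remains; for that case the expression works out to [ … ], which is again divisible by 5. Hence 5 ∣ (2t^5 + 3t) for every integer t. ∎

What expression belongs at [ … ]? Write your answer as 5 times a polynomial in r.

The residues treated are {1, 3, 2, 0}, so the missing case is t ≡ 4 (mod 5); write t = 5r+4.
Then 2(5r+4)^5 + 3(5r+4) = 6250r^5 + 25000r^4 + 40000r^3 + 32000r^2 + 12815r + 2060 = 5(1250r^5 + 5000r^4 + 8000r^3 + 6400r^2 + 2563r + 412).

5(1250r^5 + 5000r^4 + 8000r^3 + 6400r^2 + 2563r + 412)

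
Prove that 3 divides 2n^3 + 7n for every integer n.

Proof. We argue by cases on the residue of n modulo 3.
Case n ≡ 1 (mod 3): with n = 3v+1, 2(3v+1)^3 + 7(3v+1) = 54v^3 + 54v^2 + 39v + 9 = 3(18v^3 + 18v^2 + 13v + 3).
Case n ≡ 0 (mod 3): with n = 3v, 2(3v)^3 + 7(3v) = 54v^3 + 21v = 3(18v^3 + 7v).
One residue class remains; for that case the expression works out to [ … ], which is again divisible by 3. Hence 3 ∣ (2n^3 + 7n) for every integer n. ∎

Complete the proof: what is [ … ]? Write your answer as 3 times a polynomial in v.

3(18v^3 + 36v^2 + 31v + 10)

Only n ≡ 2 (mod 3) is unaccounted for. Put n = 3v+2:
2(3v+2)^3 + 7(3v+2) expands to 54v^3 + 108v^2 + 93v + 30,
and factoring out 3 leaves 3(18v^3 + 36v^2 + 31v + 10).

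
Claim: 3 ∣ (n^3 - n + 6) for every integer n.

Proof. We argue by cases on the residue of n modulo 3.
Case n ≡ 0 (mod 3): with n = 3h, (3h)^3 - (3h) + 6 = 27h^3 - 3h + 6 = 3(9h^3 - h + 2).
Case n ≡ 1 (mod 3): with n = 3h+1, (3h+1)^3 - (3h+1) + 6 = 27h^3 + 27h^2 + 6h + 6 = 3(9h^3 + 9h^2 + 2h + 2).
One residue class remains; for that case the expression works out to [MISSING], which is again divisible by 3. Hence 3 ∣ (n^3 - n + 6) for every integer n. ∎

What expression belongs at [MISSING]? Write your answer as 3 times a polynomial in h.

Only n ≡ 2 (mod 3) is unaccounted for. Put n = 3h+2:
(3h+2)^3 - (3h+2) + 6 expands to 27h^3 + 54h^2 + 33h + 12,
and factoring out 3 leaves 3(9h^3 + 18h^2 + 11h + 4).

3(9h^3 + 18h^2 + 11h + 4)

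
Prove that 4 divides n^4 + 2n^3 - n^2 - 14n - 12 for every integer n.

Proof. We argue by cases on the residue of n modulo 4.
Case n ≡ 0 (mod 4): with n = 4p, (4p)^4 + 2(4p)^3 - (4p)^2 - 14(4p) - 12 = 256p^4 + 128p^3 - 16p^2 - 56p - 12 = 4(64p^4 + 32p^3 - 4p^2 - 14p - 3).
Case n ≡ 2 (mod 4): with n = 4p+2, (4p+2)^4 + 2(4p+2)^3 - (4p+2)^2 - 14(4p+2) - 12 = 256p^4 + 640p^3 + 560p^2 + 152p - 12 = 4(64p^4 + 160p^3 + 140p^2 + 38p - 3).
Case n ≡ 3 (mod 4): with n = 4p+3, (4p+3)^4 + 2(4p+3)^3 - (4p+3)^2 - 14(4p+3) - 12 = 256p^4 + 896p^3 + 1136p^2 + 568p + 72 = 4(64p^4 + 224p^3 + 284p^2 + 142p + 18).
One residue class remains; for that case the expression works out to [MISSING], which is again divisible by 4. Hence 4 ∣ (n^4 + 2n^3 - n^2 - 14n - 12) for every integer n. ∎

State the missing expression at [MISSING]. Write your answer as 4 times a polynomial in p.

Only n ≡ 1 (mod 4) is unaccounted for. Put n = 4p+1:
(4p+1)^4 + 2(4p+1)^3 - (4p+1)^2 - 14(4p+1) - 12 expands to 256p^4 + 384p^3 + 176p^2 - 24p - 24,
and factoring out 4 leaves 4(64p^4 + 96p^3 + 44p^2 - 6p - 6).

4(64p^4 + 96p^3 + 44p^2 - 6p - 6)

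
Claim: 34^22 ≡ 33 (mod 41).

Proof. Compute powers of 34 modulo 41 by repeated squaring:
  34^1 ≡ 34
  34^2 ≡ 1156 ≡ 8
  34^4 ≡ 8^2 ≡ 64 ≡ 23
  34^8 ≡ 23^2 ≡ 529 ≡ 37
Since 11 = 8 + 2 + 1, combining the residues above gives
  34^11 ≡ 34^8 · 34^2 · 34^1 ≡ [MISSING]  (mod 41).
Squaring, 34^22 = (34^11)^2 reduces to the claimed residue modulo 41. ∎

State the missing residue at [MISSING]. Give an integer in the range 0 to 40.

Multiply the listed residues: 37 · 8 · 34 = 296 → 10064.
Reducing modulo 41: 10064 = 245·41 + 19, so 34^11 ≡ 19.

19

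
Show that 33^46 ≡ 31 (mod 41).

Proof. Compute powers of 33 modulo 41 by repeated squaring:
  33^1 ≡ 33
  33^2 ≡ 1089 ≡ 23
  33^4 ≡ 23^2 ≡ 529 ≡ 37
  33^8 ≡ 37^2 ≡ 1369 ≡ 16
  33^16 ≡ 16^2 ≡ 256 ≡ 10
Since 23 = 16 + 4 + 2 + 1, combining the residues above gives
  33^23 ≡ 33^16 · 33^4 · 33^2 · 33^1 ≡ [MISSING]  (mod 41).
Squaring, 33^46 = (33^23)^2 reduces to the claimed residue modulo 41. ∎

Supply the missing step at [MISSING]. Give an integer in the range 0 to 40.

21

33^16 · 33^4 · 33^2 · 33^1 ≡ 10 · 37 · 23 · 33 = 280830.
280830 mod 41 = 21, so 33^23 ≡ 21 (mod 41).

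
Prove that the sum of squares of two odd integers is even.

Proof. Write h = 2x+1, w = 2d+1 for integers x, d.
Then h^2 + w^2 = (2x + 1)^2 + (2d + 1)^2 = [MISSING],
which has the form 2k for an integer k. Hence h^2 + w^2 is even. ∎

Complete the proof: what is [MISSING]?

2(2d^2 + 2d + 2x^2 + 2x + 1)

(2x + 1)^2 + (2d + 1)^2 = 4d^2 + 4d + 4x^2 + 4x + 2
= 2(2d^2 + 2d + 2x^2 + 2x + 1).
Since 2d^2 + 2d + 2x^2 + 2x + 1 is an integer, the sum of squares is of the form 2k for an integer k.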